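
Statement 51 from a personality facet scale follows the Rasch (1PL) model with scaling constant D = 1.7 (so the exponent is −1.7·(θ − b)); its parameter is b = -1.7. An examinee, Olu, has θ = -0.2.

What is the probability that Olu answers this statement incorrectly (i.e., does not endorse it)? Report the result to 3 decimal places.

P(θ) = 1 / (1 + exp(−D·(θ − b)))
Exponent: 1.7 × (-0.2 − (-1.7)) = 2.5500
1/(1 + e^{-2.5500}) = 0.9276
P = 0.9276
P(incorrect) = 1 − 0.9276 = 0.0724

0.072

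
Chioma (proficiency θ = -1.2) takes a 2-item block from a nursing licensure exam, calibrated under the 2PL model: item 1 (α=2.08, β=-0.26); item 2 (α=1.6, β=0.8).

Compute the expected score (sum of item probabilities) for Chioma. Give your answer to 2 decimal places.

P(θ) = 1 / (1 + exp(−α(θ − β)))
P_1 = 1/(1+e^{1.9552}) = 0.1240
P_2 = 1/(1+e^{3.2000}) = 0.0392
E[score] = 0.1240 + 0.0392 = 0.1632

0.16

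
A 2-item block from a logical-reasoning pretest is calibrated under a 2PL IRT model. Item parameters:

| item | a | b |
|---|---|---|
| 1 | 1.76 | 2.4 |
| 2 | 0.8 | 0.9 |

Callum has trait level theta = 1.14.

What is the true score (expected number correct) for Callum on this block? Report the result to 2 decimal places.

0.65

P(theta) = 1 / (1 + exp(−a(theta − b)))
P_1 = 1/(1+e^{2.2176}) = 0.0982
P_2 = 1/(1+e^{-0.1920}) = 0.5479
E[score] = 0.0982 + 0.5479 = 0.6460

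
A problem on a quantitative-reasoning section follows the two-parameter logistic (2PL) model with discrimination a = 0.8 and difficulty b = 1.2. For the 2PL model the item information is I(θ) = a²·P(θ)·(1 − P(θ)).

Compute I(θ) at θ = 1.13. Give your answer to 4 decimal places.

P = 1/(1+e^{0.0560}) = 0.4860
P(1−P) = 0.4860 × 0.5140 = 0.2498
I = a² × P(1−P) = 0.8² × 0.2498 = 0.15987

0.1599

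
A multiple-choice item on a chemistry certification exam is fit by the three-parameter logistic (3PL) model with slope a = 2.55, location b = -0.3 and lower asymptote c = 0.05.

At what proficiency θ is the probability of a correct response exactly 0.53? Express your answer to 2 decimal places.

-0.29

P(θ) = c + (1 − c) · 1 / (1 + exp(−a(θ − b)))
Remove guessing floor: (0.53 − 0.05)/(1 − 0.05) = 0.5053
logit = ln(0.5053/0.4947) = 0.0211
θ = b + logit/(a) = -0.3 + 0.0211/2.5500 = -0.2917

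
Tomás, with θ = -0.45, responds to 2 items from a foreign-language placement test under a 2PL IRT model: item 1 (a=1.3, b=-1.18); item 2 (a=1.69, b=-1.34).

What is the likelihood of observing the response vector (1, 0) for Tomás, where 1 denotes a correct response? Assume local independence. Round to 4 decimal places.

P(θ) = 1 / (1 + exp(−a(θ − b)))
P_1 = 1/(1+e^{-0.9490}) = 0.7209
P_2 = 1/(1+e^{-1.5041}) = 0.8182
L = P_1 × (1−P_2) = 0.7209 × 0.1818 = 0.13107

0.1311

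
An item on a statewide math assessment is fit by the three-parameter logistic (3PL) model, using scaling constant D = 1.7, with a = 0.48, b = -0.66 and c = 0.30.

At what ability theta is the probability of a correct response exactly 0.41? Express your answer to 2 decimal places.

P(theta) = c + (1 − c) · 1 / (1 + exp(−D·a(theta − b)))
Remove guessing floor: (0.41 − 0.30)/(1 − 0.30) = 0.1571
logit = ln(0.1571/0.8429) = -1.6796
theta = b + logit/(1.7·a) = -0.66 + (-1.6796)/0.8160 = -2.7184

-2.72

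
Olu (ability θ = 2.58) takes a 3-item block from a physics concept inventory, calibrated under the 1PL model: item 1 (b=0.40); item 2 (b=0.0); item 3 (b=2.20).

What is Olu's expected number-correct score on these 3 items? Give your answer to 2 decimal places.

2.42

P(θ) = 1 / (1 + exp(−(θ − b)))
P_1 = 1/(1+e^{-2.1800}) = 0.8984
P_2 = 1/(1+e^{-2.5800}) = 0.9296
P_3 = 1/(1+e^{-0.3800}) = 0.5939
E[score] = 0.8984 + 0.9296 + 0.5939 = 2.4219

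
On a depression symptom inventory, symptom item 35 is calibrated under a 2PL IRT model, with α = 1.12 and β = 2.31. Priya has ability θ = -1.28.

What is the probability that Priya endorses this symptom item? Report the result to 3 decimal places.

P(θ) = 1 / (1 + exp(−α(θ − β)))
Exponent: 1.12 × (-1.28 − 2.31) = -4.0208
1/(1 + e^{4.0208}) = 0.0176

0.018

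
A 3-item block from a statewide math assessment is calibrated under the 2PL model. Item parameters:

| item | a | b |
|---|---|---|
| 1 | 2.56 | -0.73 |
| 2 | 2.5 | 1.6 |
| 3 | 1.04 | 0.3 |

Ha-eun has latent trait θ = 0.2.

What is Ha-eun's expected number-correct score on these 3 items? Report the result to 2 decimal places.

1.42

P(θ) = 1 / (1 + exp(−a(θ − b)))
P_1 = 1/(1+e^{-2.3808}) = 0.9154
P_2 = 1/(1+e^{3.5000}) = 0.0293
P_3 = 1/(1+e^{0.1040}) = 0.4740
E[score] = 0.9154 + 0.0293 + 0.4740 = 1.4187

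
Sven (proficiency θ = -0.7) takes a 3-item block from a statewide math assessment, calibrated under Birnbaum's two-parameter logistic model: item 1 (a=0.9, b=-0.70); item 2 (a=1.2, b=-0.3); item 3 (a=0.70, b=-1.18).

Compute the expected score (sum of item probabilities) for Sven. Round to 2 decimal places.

P(θ) = 1 / (1 + exp(−a(θ − b)))
P_1 = 1/(1+e^{0.0000}) = 0.5000
P_2 = 1/(1+e^{0.4800}) = 0.3823
P_3 = 1/(1+e^{-0.3360}) = 0.5832
E[score] = 0.5000 + 0.3823 + 0.5832 = 1.4655

1.47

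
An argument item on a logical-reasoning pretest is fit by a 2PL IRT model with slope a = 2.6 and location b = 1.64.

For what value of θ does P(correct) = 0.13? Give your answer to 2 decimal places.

0.91

P(θ) = 1 / (1 + exp(−a(θ − b)))
logit = ln(0.1300/0.8700) = -1.9010
θ = b + logit/(a) = 1.64 + (-1.9010)/2.6000 = 0.9089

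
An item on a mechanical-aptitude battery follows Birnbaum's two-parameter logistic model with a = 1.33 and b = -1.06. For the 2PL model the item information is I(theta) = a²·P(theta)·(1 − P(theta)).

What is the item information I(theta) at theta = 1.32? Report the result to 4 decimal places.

P = 1/(1+e^{-3.1654}) = 0.9595
P(1−P) = 0.9595 × 0.0405 = 0.0388
I = a² × P(1−P) = 1.33² × 0.0388 = 0.06872

0.0687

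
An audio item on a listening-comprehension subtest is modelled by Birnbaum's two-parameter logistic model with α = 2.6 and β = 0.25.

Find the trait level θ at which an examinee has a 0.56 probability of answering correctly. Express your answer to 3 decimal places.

0.343

P(θ) = 1 / (1 + exp(−α(θ − β)))
logit = ln(0.5600/0.4400) = 0.2412
θ = β + logit/(α) = 0.25 + 0.2412/2.6000 = 0.3428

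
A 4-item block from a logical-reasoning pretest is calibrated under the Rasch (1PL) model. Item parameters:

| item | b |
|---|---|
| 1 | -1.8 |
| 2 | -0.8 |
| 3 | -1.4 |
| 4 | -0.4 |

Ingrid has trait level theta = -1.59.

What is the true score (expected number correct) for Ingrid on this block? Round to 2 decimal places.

P(theta) = 1 / (1 + exp(−(theta − b)))
P_1 = 1/(1+e^{-0.2100}) = 0.5523
P_2 = 1/(1+e^{0.7900}) = 0.3122
P_3 = 1/(1+e^{0.1900}) = 0.4526
P_4 = 1/(1+e^{1.1900}) = 0.2333
E[score] = 0.5523 + 0.3122 + 0.4526 + 0.2333 = 1.5504

1.55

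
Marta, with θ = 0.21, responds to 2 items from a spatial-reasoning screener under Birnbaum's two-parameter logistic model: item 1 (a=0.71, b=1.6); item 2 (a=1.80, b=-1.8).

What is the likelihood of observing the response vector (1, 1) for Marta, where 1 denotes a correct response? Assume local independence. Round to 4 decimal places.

0.2644

P(θ) = 1 / (1 + exp(−a(θ − b)))
P_1 = 1/(1+e^{0.9869}) = 0.2715
P_2 = 1/(1+e^{-3.6180}) = 0.9739
L = P_1 × P_2 = 0.2715 × 0.9739 = 0.26443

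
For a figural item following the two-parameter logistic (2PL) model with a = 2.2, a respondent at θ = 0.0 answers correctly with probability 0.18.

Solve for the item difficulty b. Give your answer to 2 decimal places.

P(θ) = 1 / (1 + exp(−a(θ − b)))
logit(0.18) = ln(0.18/0.82) = -1.5163
b = θ − logit/(a) = 0.0 − (-1.5163)/2.2000 = 0.6892

0.69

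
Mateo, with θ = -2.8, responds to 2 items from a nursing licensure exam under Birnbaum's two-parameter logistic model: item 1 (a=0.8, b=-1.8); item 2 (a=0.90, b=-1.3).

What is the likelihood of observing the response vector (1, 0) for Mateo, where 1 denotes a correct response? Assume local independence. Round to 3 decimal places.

0.246

P(θ) = 1 / (1 + exp(−a(θ − b)))
P_1 = 1/(1+e^{0.8000}) = 0.3100
P_2 = 1/(1+e^{1.3500}) = 0.2059
L = P_1 × (1−P_2) = 0.3100 × 0.7941 = 0.24620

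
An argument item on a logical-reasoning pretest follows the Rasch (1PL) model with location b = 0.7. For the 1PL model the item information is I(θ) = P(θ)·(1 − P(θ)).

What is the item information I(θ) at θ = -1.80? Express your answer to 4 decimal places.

P = 1/(1+e^{2.5000}) = 0.0759
P(1−P) = 0.0759 × 0.9241 = 0.0701
I = P(1−P) = 0.07010

0.0701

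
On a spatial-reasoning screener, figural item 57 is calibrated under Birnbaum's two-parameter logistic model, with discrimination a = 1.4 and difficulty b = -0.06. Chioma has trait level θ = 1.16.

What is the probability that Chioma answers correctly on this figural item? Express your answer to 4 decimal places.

P(θ) = 1 / (1 + exp(−a(θ − b)))
Exponent: 1.4 × (1.16 − (-0.06)) = 1.7080
1/(1 + e^{-1.7080}) = 0.8466

0.8466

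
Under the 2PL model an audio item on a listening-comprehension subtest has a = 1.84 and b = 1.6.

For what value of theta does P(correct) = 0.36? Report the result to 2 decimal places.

P(theta) = 1 / (1 + exp(−a(theta − b)))
logit = ln(0.3600/0.6400) = -0.5754
theta = b + logit/(a) = 1.6 + (-0.5754)/1.8400 = 1.2873

1.29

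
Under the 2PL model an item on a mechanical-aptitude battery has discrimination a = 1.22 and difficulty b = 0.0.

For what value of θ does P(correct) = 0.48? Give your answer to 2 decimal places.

-0.07

P(θ) = 1 / (1 + exp(−a(θ − b)))
logit = ln(0.4800/0.5200) = -0.0800
θ = b + logit/(a) = 0.0 + (-0.0800)/1.2200 = -0.0656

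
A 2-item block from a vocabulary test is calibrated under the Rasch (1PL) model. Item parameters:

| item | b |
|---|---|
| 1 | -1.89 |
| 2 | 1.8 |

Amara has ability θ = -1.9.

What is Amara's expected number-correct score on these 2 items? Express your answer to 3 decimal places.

P(θ) = 1 / (1 + exp(−(θ − b)))
P_1 = 1/(1+e^{0.0100}) = 0.4975
P_2 = 1/(1+e^{3.7000}) = 0.0241
E[score] = 0.4975 + 0.0241 = 0.5216

0.522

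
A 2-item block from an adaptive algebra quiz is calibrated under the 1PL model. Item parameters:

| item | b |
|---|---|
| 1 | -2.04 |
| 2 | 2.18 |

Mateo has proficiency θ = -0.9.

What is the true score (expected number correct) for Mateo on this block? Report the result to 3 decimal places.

P(θ) = 1 / (1 + exp(−(θ − b)))
P_1 = 1/(1+e^{-1.1400}) = 0.7577
P_2 = 1/(1+e^{3.0800}) = 0.0439
E[score] = 0.7577 + 0.0439 = 0.8016

0.802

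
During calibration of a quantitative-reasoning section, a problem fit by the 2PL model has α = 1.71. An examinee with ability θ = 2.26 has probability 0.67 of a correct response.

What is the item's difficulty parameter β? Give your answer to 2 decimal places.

1.85

P(θ) = 1 / (1 + exp(−α(θ − β)))
logit(0.67) = ln(0.67/0.33) = 0.7082
β = θ − logit/(α) = 2.26 − 0.7082/1.7100 = 1.8459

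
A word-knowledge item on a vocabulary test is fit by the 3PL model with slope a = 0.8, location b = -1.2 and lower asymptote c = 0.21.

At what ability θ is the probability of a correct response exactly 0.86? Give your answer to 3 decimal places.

0.719

P(θ) = c + (1 − c) · 1 / (1 + exp(−a(θ − b)))
Remove guessing floor: (0.86 − 0.21)/(1 − 0.21) = 0.8228
logit = ln(0.8228/0.1772) = 1.5353
θ = b + logit/(a) = -1.2 + 1.5353/0.8000 = 0.7192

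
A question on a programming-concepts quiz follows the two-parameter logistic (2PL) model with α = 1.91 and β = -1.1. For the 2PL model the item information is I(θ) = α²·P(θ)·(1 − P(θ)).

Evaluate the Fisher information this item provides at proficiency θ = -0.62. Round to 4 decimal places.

0.7443

P = 1/(1+e^{-0.9168}) = 0.7144
P(1−P) = 0.7144 × 0.2856 = 0.2040
I = α² × P(1−P) = 1.91² × 0.2040 = 0.74435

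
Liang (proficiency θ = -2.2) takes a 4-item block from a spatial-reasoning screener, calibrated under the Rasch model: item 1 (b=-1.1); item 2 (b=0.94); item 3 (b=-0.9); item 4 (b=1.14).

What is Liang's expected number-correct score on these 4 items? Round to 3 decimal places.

P(θ) = 1 / (1 + exp(−(θ − b)))
P_1 = 1/(1+e^{1.1000}) = 0.2497
P_2 = 1/(1+e^{3.1400}) = 0.0415
P_3 = 1/(1+e^{1.3000}) = 0.2142
P_4 = 1/(1+e^{3.3400}) = 0.0342
E[score] = 0.2497 + 0.0415 + 0.2142 + 0.0342 = 0.5396

0.540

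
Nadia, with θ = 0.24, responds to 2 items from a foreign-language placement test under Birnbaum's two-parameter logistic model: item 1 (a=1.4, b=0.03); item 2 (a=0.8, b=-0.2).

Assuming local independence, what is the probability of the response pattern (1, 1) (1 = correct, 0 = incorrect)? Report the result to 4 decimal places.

P(θ) = 1 / (1 + exp(−a(θ − b)))
P_1 = 1/(1+e^{-0.2940}) = 0.5730
P_2 = 1/(1+e^{-0.3520}) = 0.5871
L = P_1 × P_2 = 0.5730 × 0.5871 = 0.33640

0.3364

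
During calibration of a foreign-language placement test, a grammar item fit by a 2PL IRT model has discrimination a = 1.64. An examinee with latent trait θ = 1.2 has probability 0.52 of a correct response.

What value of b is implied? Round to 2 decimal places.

1.15

P(θ) = 1 / (1 + exp(−a(θ − b)))
logit(0.52) = ln(0.52/0.48) = 0.0800
b = θ − logit/(a) = 1.2 − 0.0800/1.6400 = 1.1512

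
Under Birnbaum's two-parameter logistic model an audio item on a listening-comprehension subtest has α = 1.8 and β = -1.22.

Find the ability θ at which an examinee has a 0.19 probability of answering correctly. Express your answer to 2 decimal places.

P(θ) = 1 / (1 + exp(−α(θ − β)))
logit = ln(0.1900/0.8100) = -1.4500
θ = β + logit/(α) = -1.22 + (-1.4500)/1.8000 = -2.0256

-2.03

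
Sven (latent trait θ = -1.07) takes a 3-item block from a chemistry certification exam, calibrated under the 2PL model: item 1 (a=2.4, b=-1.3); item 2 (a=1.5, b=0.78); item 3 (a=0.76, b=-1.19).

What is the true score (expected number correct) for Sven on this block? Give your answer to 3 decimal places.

P(θ) = 1 / (1 + exp(−a(θ − b)))
P_1 = 1/(1+e^{-0.5520}) = 0.6346
P_2 = 1/(1+e^{2.7750}) = 0.0587
P_3 = 1/(1+e^{-0.0912}) = 0.5228
E[score] = 0.6346 + 0.0587 + 0.5228 = 1.2161

1.216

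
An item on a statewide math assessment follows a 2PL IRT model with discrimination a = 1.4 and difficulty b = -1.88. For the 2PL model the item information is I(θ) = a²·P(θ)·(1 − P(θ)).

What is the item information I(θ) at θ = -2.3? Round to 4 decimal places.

P = 1/(1+e^{0.5880}) = 0.3571
P(1−P) = 0.3571 × 0.6429 = 0.2296
I = a² × P(1−P) = 1.4² × 0.2296 = 0.44997

0.4500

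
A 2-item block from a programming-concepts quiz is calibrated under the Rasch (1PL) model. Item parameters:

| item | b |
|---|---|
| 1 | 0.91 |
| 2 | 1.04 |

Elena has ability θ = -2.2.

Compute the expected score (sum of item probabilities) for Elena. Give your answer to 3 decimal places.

0.080

P(θ) = 1 / (1 + exp(−(θ − b)))
P_1 = 1/(1+e^{3.1100}) = 0.0427
P_2 = 1/(1+e^{3.2400}) = 0.0377
E[score] = 0.0427 + 0.0377 = 0.0804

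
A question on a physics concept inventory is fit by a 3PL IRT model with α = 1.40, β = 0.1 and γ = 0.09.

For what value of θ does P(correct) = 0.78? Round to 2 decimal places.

0.92

P(θ) = γ + (1 − γ) · 1 / (1 + exp(−α(θ − β)))
Remove guessing floor: (0.78 − 0.09)/(1 − 0.09) = 0.7582
logit = ln(0.7582/0.2418) = 1.1431
θ = β + logit/(α) = 0.1 + 1.1431/1.4000 = 0.9165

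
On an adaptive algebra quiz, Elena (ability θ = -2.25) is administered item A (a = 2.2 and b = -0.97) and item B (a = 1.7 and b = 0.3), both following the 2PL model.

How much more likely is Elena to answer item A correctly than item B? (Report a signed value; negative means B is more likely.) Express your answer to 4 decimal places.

P(θ) = 1 / (1 + exp(−a(θ − b)))
P_A = 0.0565
P_B = 0.0129
P_A − P_B = 0.0435

0.0435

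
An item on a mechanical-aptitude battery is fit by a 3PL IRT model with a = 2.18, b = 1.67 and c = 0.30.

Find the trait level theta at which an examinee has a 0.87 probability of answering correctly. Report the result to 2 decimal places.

2.35

P(theta) = c + (1 − c) · 1 / (1 + exp(−a(theta − b)))
Remove guessing floor: (0.87 − 0.30)/(1 − 0.30) = 0.8143
logit = ln(0.8143/0.1857) = 1.4781
theta = b + logit/(a) = 1.67 + 1.4781/2.1800 = 2.3480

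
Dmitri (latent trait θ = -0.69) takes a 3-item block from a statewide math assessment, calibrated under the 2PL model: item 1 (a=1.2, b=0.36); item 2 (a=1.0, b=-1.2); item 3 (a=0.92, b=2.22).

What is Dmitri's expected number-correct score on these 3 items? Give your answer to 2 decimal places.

P(θ) = 1 / (1 + exp(−a(θ − b)))
P_1 = 1/(1+e^{1.2600}) = 0.2210
P_2 = 1/(1+e^{-0.5100}) = 0.6248
P_3 = 1/(1+e^{2.6772}) = 0.0643
E[score] = 0.2210 + 0.6248 + 0.0643 = 0.9101

0.91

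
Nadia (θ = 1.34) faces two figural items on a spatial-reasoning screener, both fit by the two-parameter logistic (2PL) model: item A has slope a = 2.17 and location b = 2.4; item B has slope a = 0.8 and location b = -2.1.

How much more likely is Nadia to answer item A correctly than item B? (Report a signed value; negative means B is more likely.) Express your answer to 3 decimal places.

-0.849

P(θ) = 1 / (1 + exp(−a(θ − b)))
P_A = 0.0911
P_B = 0.9400
P_A − P_B = -0.8489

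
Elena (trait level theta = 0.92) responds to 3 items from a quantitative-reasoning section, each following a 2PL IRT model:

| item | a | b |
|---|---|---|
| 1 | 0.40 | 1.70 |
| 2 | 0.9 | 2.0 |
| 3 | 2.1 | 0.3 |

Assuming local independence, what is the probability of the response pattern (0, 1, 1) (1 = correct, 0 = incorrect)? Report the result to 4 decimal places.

0.1246

P(theta) = 1 / (1 + exp(−a(theta − b)))
P_1 = 1/(1+e^{0.3120}) = 0.4226
P_2 = 1/(1+e^{0.9720}) = 0.2745
P_3 = 1/(1+e^{-1.3020}) = 0.7862
L = (1−P_1) × P_2 × P_3 = 0.5774 × 0.2745 × 0.7862 = 0.12459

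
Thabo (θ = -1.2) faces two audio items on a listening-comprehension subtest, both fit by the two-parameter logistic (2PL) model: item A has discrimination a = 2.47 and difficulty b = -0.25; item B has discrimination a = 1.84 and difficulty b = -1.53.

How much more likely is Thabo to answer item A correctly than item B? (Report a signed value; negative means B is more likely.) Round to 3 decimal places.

P(θ) = 1 / (1 + exp(−a(θ − b)))
P_A = 0.0873
P_B = 0.6473
P_A − P_B = -0.5600

-0.560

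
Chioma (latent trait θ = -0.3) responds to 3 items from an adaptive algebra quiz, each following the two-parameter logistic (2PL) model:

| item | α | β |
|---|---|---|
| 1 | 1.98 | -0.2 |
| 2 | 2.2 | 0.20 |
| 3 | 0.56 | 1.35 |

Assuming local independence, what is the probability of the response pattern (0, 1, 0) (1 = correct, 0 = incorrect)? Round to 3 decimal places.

0.098

P(θ) = 1 / (1 + exp(−α(θ − β)))
P_1 = 1/(1+e^{0.1980}) = 0.4507
P_2 = 1/(1+e^{1.1000}) = 0.2497
P_3 = 1/(1+e^{0.9240}) = 0.2841
L = (1−P_1) × P_2 × (1−P_3) = 0.5493 × 0.2497 × 0.7159 = 0.09821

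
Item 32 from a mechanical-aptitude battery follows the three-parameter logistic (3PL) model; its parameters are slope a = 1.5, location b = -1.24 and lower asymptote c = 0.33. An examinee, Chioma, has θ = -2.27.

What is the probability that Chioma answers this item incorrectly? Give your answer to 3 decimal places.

P(θ) = c + (1 − c) · 1 / (1 + exp(−a(θ − b)))
Exponent: 1.5 × (-2.27 − (-1.24)) = -1.5450
1/(1 + e^{1.5450}) = 0.1758
P = 0.33 + 0.67 × 0.1758 = 0.4478
P(incorrect) = 1 − 0.4478 = 0.5522

0.552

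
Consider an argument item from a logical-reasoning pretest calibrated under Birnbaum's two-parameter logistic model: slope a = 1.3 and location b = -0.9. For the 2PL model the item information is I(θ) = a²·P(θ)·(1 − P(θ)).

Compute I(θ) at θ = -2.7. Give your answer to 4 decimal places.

0.1354

P = 1/(1+e^{2.3400}) = 0.0879
P(1−P) = 0.0879 × 0.9121 = 0.0801
I = a² × P(1−P) = 1.3² × 0.0801 = 0.13544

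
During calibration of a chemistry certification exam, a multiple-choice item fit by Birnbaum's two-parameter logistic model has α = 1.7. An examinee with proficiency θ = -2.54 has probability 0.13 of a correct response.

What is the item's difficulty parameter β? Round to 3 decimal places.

P(θ) = 1 / (1 + exp(−α(θ − β)))
logit(0.13) = ln(0.13/0.87) = -1.9010
β = θ − logit/(α) = -2.54 − (-1.9010)/1.7000 = -1.4218

-1.422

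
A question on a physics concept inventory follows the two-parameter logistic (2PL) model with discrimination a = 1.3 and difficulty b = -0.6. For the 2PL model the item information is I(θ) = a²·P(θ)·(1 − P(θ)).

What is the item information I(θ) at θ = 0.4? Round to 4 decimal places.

P = 1/(1+e^{-1.3000}) = 0.7858
P(1−P) = 0.7858 × 0.2142 = 0.1683
I = a² × P(1−P) = 1.3² × 0.1683 = 0.28442

0.2844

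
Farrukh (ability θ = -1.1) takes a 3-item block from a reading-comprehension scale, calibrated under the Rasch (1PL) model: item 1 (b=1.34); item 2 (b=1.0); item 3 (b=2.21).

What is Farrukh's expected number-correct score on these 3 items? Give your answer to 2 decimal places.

0.22

P(θ) = 1 / (1 + exp(−(θ − b)))
P_1 = 1/(1+e^{2.4400}) = 0.0802
P_2 = 1/(1+e^{2.1000}) = 0.1091
P_3 = 1/(1+e^{3.3100}) = 0.0352
E[score] = 0.0802 + 0.1091 + 0.0352 = 0.2245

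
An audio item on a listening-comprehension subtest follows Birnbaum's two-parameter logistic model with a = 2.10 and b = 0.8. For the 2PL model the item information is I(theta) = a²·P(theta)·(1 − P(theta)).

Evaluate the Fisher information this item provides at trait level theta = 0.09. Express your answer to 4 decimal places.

0.6615

P = 1/(1+e^{1.4910}) = 0.1838
P(1−P) = 0.1838 × 0.8162 = 0.1500
I = a² × P(1−P) = 2.10² × 0.1500 = 0.66150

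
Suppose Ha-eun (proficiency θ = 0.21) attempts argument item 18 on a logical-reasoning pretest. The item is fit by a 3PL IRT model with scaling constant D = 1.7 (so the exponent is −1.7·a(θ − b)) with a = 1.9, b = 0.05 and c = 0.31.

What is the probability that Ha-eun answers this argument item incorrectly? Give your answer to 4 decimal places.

P(θ) = c + (1 − c) · 1 / (1 + exp(−D·a(θ − b)))
Exponent: 1.7 × 1.9 × (0.21 − 0.05) = 0.5168
1/(1 + e^{-0.5168}) = 0.6264
P = 0.31 + 0.69 × 0.6264 = 0.7422
P(incorrect) = 1 − 0.7422 = 0.2578

0.2578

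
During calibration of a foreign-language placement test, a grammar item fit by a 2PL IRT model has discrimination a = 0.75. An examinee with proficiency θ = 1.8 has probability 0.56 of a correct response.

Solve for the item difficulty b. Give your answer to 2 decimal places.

1.48

P(θ) = 1 / (1 + exp(−a(θ − b)))
logit(0.56) = ln(0.56/0.44) = 0.2412
b = θ − logit/(a) = 1.8 − 0.2412/0.7500 = 1.4785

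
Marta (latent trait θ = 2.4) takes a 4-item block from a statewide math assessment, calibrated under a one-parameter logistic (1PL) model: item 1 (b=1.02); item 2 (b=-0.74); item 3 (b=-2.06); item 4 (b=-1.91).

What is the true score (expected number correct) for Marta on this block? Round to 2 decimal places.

3.73

P(θ) = 1 / (1 + exp(−(θ − b)))
P_1 = 1/(1+e^{-1.3800}) = 0.7990
P_2 = 1/(1+e^{-3.1400}) = 0.9585
P_3 = 1/(1+e^{-4.4600}) = 0.9886
P_4 = 1/(1+e^{-4.3100}) = 0.9867
E[score] = 0.7990 + 0.9585 + 0.9886 + 0.9867 = 3.7328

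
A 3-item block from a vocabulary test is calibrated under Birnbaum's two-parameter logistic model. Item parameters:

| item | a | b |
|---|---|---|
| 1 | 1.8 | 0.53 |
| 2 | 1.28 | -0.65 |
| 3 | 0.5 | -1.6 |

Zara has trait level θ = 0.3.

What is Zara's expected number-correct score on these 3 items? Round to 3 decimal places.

1.890

P(θ) = 1 / (1 + exp(−a(θ − b)))
P_1 = 1/(1+e^{0.4140}) = 0.3980
P_2 = 1/(1+e^{-1.2160}) = 0.7714
P_3 = 1/(1+e^{-0.9500}) = 0.7211
E[score] = 0.3980 + 0.7714 + 0.7211 = 1.8904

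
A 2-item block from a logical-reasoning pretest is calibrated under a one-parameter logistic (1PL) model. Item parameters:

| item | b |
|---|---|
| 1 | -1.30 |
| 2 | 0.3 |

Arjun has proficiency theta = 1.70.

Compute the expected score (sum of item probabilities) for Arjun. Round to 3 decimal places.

1.755

P(theta) = 1 / (1 + exp(−(theta − b)))
P_1 = 1/(1+e^{-3.0000}) = 0.9526
P_2 = 1/(1+e^{-1.4000}) = 0.8022
E[score] = 0.9526 + 0.8022 = 1.7548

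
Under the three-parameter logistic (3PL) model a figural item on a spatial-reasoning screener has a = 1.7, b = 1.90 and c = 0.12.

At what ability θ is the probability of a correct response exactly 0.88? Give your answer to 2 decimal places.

P(θ) = c + (1 − c) · 1 / (1 + exp(−a(θ − b)))
Remove guessing floor: (0.88 − 0.12)/(1 − 0.12) = 0.8636
logit = ln(0.8636/0.1364) = 1.8458
θ = b + logit/(a) = 1.90 + 1.8458/1.7000 = 2.9858

2.99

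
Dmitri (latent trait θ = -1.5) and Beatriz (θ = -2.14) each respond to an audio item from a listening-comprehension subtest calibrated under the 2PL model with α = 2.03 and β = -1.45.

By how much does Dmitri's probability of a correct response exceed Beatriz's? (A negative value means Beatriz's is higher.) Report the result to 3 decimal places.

P(θ) = 1 / (1 + exp(−α(θ − β)))
P(Dmitri) = 0.4746  [exponent -0.1015]
P(Beatriz) = 0.1977  [exponent -1.4007]
Difference = 0.4746 − 0.1977 = 0.2769

0.277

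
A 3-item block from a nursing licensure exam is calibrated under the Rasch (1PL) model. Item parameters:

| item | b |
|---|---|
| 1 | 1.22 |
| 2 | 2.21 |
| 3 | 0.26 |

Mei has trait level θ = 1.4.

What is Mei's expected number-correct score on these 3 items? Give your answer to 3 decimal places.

P(θ) = 1 / (1 + exp(−(θ − b)))
P_1 = 1/(1+e^{-0.1800}) = 0.5449
P_2 = 1/(1+e^{0.8100}) = 0.3079
P_3 = 1/(1+e^{-1.1400}) = 0.7577
E[score] = 0.5449 + 0.3079 + 0.7577 = 1.6104

1.610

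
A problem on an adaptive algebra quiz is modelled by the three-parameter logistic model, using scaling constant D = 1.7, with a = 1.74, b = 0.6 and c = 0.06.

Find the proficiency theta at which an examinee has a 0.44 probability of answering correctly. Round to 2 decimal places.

P(theta) = c + (1 − c) · 1 / (1 + exp(−D·a(theta − b)))
Remove guessing floor: (0.44 − 0.06)/(1 − 0.06) = 0.4043
logit = ln(0.4043/0.5957) = -0.3878
theta = b + logit/(1.7·a) = 0.6 + (-0.3878)/2.9580 = 0.4689

0.47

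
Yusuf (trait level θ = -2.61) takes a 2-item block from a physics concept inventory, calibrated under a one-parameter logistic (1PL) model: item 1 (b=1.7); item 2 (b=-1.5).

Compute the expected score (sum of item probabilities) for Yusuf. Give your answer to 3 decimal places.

0.261

P(θ) = 1 / (1 + exp(−(θ − b)))
P_1 = 1/(1+e^{4.3100}) = 0.0133
P_2 = 1/(1+e^{1.1100}) = 0.2479
E[score] = 0.0133 + 0.2479 = 0.2611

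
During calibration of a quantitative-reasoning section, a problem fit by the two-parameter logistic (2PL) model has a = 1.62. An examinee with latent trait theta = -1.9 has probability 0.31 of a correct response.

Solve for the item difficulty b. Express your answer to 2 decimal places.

-1.41

P(theta) = 1 / (1 + exp(−a(theta − b)))
logit(0.31) = ln(0.31/0.69) = -0.8001
b = theta − logit/(a) = -1.9 − (-0.8001)/1.6200 = -1.4061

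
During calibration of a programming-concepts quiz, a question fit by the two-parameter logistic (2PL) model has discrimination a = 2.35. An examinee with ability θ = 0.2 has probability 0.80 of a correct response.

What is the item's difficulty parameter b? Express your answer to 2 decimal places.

-0.39

P(θ) = 1 / (1 + exp(−a(θ − b)))
logit(0.80) = ln(0.80/0.20) = 1.3863
b = θ − logit/(a) = 0.2 − 1.3863/2.3500 = -0.3899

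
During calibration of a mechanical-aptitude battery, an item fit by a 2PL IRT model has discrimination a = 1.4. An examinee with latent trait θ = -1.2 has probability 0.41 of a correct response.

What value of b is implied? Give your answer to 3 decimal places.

-0.940

P(θ) = 1 / (1 + exp(−a(θ − b)))
logit(0.41) = ln(0.41/0.59) = -0.3640
b = θ − logit/(a) = -1.2 − (-0.3640)/1.4000 = -0.9400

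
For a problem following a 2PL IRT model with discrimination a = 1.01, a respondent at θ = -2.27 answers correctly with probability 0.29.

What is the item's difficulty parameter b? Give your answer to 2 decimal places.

-1.38

P(θ) = 1 / (1 + exp(−a(θ − b)))
logit(0.29) = ln(0.29/0.71) = -0.8954
b = θ − logit/(a) = -2.27 − (-0.8954)/1.0100 = -1.3835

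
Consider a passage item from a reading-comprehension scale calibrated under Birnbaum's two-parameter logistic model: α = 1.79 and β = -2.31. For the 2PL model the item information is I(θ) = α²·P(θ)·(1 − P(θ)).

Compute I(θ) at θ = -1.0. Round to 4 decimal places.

0.2558

P = 1/(1+e^{-2.3449}) = 0.9125
P(1−P) = 0.9125 × 0.0875 = 0.0798
I = α² × P(1−P) = 1.79² × 0.0798 = 0.25575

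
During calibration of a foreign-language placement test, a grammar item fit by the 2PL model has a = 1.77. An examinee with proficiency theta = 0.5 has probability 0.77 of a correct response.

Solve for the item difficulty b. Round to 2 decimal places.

P(theta) = 1 / (1 + exp(−a(theta − b)))
logit(0.77) = ln(0.77/0.23) = 1.2083
b = theta − logit/(a) = 0.5 − 1.2083/1.7700 = -0.1827

-0.18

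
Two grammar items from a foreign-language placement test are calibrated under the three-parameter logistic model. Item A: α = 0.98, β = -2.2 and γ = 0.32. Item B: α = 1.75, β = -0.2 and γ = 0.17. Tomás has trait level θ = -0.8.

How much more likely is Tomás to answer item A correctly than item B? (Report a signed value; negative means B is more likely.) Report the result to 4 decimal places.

0.4773

P(θ) = γ + (1 − γ) · 1 / (1 + exp(−α(θ − β)))
P_A = 0.8624
P_B = 0.3852
P_A − P_B = 0.4773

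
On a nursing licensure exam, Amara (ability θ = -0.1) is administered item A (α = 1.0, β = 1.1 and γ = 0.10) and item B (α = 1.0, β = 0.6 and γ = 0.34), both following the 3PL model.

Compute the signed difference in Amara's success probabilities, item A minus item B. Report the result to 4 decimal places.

P(θ) = γ + (1 − γ) · 1 / (1 + exp(−α(θ − β)))
P_A = 0.3083
P_B = 0.5590
P_A − P_B = -0.2507

-0.2507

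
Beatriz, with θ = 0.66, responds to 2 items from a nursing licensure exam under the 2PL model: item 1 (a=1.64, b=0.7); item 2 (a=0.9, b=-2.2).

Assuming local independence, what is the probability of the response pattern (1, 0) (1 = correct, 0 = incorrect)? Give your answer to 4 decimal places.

0.0343

P(θ) = 1 / (1 + exp(−a(θ − b)))
P_1 = 1/(1+e^{0.0656}) = 0.4836
P_2 = 1/(1+e^{-2.5740}) = 0.9292
L = P_1 × (1−P_2) = 0.4836 × 0.0708 = 0.03425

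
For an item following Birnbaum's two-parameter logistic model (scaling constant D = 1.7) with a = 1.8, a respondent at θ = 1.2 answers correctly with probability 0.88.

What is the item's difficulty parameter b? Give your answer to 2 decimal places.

0.55

P(θ) = 1 / (1 + exp(−D·a(θ − b)))
logit(0.88) = ln(0.88/0.12) = 1.9924
b = θ − logit/(1.7·a) = 1.2 − 1.9924/3.0600 = 0.5489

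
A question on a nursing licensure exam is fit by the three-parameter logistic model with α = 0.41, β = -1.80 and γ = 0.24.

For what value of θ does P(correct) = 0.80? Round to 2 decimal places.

P(θ) = γ + (1 − γ) · 1 / (1 + exp(−α(θ − β)))
Remove guessing floor: (0.80 − 0.24)/(1 − 0.24) = 0.7368
logit = ln(0.7368/0.2632) = 1.0296
θ = β + logit/(α) = -1.80 + 1.0296/0.4100 = 0.7113

0.71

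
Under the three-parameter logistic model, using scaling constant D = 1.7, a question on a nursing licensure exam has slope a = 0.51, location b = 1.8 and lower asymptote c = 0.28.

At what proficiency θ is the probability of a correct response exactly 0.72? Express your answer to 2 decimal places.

2.32

P(θ) = c + (1 − c) · 1 / (1 + exp(−D·a(θ − b)))
Remove guessing floor: (0.72 − 0.28)/(1 − 0.28) = 0.6111
logit = ln(0.6111/0.3889) = 0.4520
θ = b + logit/(1.7·a) = 1.8 + 0.4520/0.8670 = 2.3213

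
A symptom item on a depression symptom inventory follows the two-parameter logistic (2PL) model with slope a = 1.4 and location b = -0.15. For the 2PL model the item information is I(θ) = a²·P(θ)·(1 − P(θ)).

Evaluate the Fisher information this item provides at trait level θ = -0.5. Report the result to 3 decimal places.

0.462

P = 1/(1+e^{0.4900}) = 0.3799
P(1−P) = 0.3799 × 0.6201 = 0.2356
I = a² × P(1−P) = 1.4² × 0.2356 = 0.46173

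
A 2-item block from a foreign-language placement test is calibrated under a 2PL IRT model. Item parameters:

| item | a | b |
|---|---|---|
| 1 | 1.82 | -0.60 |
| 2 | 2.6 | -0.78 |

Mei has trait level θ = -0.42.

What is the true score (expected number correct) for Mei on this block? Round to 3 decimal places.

1.299

P(θ) = 1 / (1 + exp(−a(θ − b)))
P_1 = 1/(1+e^{-0.3276}) = 0.5812
P_2 = 1/(1+e^{-0.9360}) = 0.7183
E[score] = 0.5812 + 0.7183 = 1.2995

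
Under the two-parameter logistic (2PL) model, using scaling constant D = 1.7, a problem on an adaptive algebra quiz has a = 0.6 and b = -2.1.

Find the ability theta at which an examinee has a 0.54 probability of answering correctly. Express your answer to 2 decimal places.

-1.94

P(theta) = 1 / (1 + exp(−D·a(theta − b)))
logit = ln(0.5400/0.4600) = 0.1603
theta = b + logit/(1.7·a) = -2.1 + 0.1603/1.0200 = -1.9428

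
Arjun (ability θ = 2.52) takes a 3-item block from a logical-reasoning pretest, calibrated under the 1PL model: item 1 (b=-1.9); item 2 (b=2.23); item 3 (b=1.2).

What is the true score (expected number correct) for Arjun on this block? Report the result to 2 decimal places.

2.35

P(θ) = 1 / (1 + exp(−(θ − b)))
P_1 = 1/(1+e^{-4.4200}) = 0.9881
P_2 = 1/(1+e^{-0.2900}) = 0.5720
P_3 = 1/(1+e^{-1.3200}) = 0.7892
E[score] = 0.9881 + 0.5720 + 0.7892 = 2.3493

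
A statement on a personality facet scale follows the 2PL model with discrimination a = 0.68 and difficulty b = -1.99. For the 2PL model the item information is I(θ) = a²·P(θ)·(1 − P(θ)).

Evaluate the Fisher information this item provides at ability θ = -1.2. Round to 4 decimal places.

P = 1/(1+e^{-0.5372}) = 0.6312
P(1−P) = 0.6312 × 0.3688 = 0.2328
I = a² × P(1−P) = 0.68² × 0.2328 = 0.10765

0.1076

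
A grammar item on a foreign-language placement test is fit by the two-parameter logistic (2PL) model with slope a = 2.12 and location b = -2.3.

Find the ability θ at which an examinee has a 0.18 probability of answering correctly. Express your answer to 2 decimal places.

-3.02

P(θ) = 1 / (1 + exp(−a(θ − b)))
logit = ln(0.1800/0.8200) = -1.5163
θ = b + logit/(a) = -2.3 + (-1.5163)/2.1200 = -3.0153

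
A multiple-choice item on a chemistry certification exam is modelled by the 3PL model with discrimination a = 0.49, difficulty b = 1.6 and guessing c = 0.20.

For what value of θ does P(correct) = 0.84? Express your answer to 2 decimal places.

4.43

P(θ) = c + (1 − c) · 1 / (1 + exp(−a(θ − b)))
Remove guessing floor: (0.84 − 0.20)/(1 − 0.20) = 0.8000
logit = ln(0.8000/0.2000) = 1.3863
θ = b + logit/(a) = 1.6 + 1.3863/0.4900 = 4.4292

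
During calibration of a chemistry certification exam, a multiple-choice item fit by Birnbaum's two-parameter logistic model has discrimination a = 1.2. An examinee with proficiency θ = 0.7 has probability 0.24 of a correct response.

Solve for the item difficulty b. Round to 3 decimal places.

1.661

P(θ) = 1 / (1 + exp(−a(θ − b)))
logit(0.24) = ln(0.24/0.76) = -1.1527
b = θ − logit/(a) = 0.7 − (-1.1527)/1.2000 = 1.6606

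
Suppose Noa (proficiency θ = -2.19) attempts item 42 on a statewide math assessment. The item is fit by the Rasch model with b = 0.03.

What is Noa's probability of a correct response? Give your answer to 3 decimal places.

0.098

P(θ) = 1 / (1 + exp(−(θ − b)))
Exponent: (-2.19 − 0.03) = -2.2200
1/(1 + e^{2.2200}) = 0.0980
P = 0.0980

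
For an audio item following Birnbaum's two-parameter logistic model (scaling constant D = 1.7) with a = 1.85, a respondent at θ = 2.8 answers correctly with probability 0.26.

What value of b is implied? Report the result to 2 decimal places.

P(θ) = 1 / (1 + exp(−D·a(θ − b)))
logit(0.26) = ln(0.26/0.74) = -1.0460
b = θ − logit/(1.7·a) = 2.8 − (-1.0460)/3.1450 = 3.1326

3.13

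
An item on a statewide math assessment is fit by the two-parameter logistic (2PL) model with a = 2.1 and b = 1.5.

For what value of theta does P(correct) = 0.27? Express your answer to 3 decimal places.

P(theta) = 1 / (1 + exp(−a(theta − b)))
logit = ln(0.2700/0.7300) = -0.9946
theta = b + logit/(a) = 1.5 + (-0.9946)/2.1000 = 1.0264

1.026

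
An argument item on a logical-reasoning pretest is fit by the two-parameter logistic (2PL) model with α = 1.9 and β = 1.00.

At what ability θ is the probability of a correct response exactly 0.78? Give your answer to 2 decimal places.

1.67

P(θ) = 1 / (1 + exp(−α(θ − β)))
logit = ln(0.7800/0.2200) = 1.2657
θ = β + logit/(α) = 1.00 + 1.2657/1.9000 = 1.6661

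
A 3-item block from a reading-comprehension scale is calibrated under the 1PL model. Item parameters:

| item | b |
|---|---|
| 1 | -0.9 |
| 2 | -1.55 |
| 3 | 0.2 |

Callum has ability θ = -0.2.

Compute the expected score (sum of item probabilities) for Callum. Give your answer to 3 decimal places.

P(θ) = 1 / (1 + exp(−(θ − b)))
P_1 = 1/(1+e^{-0.7000}) = 0.6682
P_2 = 1/(1+e^{-1.3500}) = 0.7941
P_3 = 1/(1+e^{0.4000}) = 0.4013
E[score] = 0.6682 + 0.7941 + 0.4013 = 1.8636

1.864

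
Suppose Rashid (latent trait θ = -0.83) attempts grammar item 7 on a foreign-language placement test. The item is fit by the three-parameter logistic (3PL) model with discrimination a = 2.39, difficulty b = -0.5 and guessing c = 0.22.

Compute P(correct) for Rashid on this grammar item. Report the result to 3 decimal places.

0.464

P(θ) = c + (1 − c) · 1 / (1 + exp(−a(θ − b)))
Exponent: 2.39 × (-0.83 − (-0.5)) = -0.7887
1/(1 + e^{0.7887}) = 0.3124
P = 0.22 + 0.78 × 0.3124 = 0.4637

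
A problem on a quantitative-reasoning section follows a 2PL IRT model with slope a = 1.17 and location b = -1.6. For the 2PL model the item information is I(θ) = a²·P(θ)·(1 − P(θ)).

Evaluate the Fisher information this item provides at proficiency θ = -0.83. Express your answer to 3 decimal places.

0.281

P = 1/(1+e^{-0.9009}) = 0.7111
P(1−P) = 0.7111 × 0.2889 = 0.2054
I = a² × P(1−P) = 1.17² × 0.2054 = 0.28120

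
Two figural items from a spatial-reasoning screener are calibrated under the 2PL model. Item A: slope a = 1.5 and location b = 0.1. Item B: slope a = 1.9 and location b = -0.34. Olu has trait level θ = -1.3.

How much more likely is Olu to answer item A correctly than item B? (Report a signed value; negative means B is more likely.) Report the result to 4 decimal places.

-0.0299

P(θ) = 1 / (1 + exp(−a(θ − b)))
P_A = 0.1091
P_B = 0.1390
P_A − P_B = -0.0299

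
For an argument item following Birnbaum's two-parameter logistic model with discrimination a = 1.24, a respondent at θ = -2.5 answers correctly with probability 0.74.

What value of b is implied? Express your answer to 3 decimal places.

P(θ) = 1 / (1 + exp(−a(θ − b)))
logit(0.74) = ln(0.74/0.26) = 1.0460
b = θ − logit/(a) = -2.5 − 1.0460/1.2400 = -3.3435

-3.344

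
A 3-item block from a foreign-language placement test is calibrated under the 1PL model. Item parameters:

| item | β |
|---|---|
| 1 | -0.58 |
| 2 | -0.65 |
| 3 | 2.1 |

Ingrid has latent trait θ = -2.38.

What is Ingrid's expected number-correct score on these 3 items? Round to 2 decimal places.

0.30

P(θ) = 1 / (1 + exp(−(θ − β)))
P_1 = 1/(1+e^{1.8000}) = 0.1419
P_2 = 1/(1+e^{1.7300}) = 0.1506
P_3 = 1/(1+e^{4.4800}) = 0.0112
E[score] = 0.1419 + 0.1506 + 0.0112 = 0.3036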